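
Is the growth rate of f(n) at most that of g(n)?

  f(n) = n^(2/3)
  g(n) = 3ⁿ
True

f(n) = n^(2/3) is O(n^(2/3)), and g(n) = 3ⁿ is O(3ⁿ).
Since O(n^(2/3)) ⊆ O(3ⁿ) (f grows no faster than g), f(n) = O(g(n)) is true.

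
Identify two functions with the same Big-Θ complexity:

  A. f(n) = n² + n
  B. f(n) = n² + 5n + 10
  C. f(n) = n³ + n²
A and B

Examining each function:
  A. n² + n is O(n²)
  B. n² + 5n + 10 is O(n²)
  C. n³ + n² is O(n³)

Functions A and B both have the same complexity class.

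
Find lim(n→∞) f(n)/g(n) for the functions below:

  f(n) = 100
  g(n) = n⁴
0

Since 100 (O(1)) grows slower than n⁴ (O(n⁴)),
the ratio f(n)/g(n) → 0 as n → ∞.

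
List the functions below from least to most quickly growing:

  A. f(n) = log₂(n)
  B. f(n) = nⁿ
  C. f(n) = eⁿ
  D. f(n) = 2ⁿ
A < D < C < B

Comparing growth rates:
A = log₂(n) is O(log n)
D = 2ⁿ is O(2ⁿ)
C = eⁿ is O(eⁿ)
B = nⁿ is O(nⁿ)

Therefore, the order from slowest to fastest is: A < D < C < B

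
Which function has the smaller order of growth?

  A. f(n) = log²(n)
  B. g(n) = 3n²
A

f(n) = log²(n) is O(log² n), while g(n) = 3n² is O(n²).
Since O(log² n) grows slower than O(n²), f(n) is dominated.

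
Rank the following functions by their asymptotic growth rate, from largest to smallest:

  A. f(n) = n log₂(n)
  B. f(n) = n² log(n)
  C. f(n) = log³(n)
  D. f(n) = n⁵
D > B > A > C

Comparing growth rates:
D = n⁵ is O(n⁵)
B = n² log(n) is O(n² log n)
A = n log₂(n) is O(n log n)
C = log³(n) is O(log³ n)

Therefore, the order from fastest to slowest is: D > B > A > C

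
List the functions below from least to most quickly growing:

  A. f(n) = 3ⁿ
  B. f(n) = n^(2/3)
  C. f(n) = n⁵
B < C < A

Comparing growth rates:
B = n^(2/3) is O(n^(2/3))
C = n⁵ is O(n⁵)
A = 3ⁿ is O(3ⁿ)

Therefore, the order from slowest to fastest is: B < C < A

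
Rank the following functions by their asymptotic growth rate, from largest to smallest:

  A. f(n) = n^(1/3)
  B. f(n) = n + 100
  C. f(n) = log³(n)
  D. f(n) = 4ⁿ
D > B > A > C

Comparing growth rates:
D = 4ⁿ is O(4ⁿ)
B = n + 100 is O(n)
A = n^(1/3) is O(n^(1/3))
C = log³(n) is O(log³ n)

Therefore, the order from fastest to slowest is: D > B > A > C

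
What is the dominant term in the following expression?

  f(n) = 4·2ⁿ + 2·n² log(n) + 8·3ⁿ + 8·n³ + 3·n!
3·n!

Looking at each term:
  - 4·2ⁿ is O(2ⁿ)
  - 2·n² log(n) is O(n² log n)
  - 8·3ⁿ is O(3ⁿ)
  - 8·n³ is O(n³)
  - 3·n! is O(n!)

The term 3·n! (O(n!)) grows fastest and dominates all others.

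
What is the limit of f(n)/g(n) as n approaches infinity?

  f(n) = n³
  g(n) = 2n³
1/2

Since n³ and 2n³ have the same growth rate (O(n³)),
the ratio converges to a constant: 1/2.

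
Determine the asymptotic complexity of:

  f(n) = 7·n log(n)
O(n log n)

The dominant term in 7·n log(n) is 7·n log(n), which is Θ(n log n).
Constants are absorbed, so the tightest bound is O(n log n).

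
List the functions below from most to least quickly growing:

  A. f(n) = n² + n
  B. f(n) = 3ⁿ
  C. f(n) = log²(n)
B > A > C

Comparing growth rates:
B = 3ⁿ is O(3ⁿ)
A = n² + n is O(n²)
C = log²(n) is O(log² n)

Therefore, the order from fastest to slowest is: B > A > C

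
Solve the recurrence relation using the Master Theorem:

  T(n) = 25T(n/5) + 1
Θ(n²)

Master Theorem: a = 25, b = 5, f(n) = 1.
Compute the critical exponent d = log₅(25) = 2.
Compare f(n) = Θ(1) against n^d:
  k = 0 < d = 2, so f(n) = O(n^(d-ε)) — Case 1.
  The recursion cost dominates: T(n) = Θ(n^d) = Θ(n²).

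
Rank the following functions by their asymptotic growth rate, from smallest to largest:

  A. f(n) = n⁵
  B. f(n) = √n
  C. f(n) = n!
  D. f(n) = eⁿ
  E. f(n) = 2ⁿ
B < A < E < D < C

Comparing growth rates:
B = √n is O(√n)
A = n⁵ is O(n⁵)
E = 2ⁿ is O(2ⁿ)
D = eⁿ is O(eⁿ)
C = n! is O(n!)

Therefore, the order from slowest to fastest is: B < A < E < D < C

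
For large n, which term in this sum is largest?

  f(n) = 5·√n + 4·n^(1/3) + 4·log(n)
5·√n

Looking at each term:
  - 5·√n is O(√n)
  - 4·n^(1/3) is O(n^(1/3))
  - 4·log(n) is O(log n)

The term 5·√n (O(√n)) grows fastest and dominates all others.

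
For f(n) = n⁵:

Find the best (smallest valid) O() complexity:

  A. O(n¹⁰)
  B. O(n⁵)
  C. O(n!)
B

f(n) = n⁵ is O(n⁵).
All listed options are valid Big-O bounds (upper bounds),
but O(n⁵) is the tightest (smallest valid bound).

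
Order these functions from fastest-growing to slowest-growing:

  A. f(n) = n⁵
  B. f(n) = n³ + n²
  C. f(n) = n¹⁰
C > A > B

Comparing growth rates:
C = n¹⁰ is O(n¹⁰)
A = n⁵ is O(n⁵)
B = n³ + n² is O(n³)

Therefore, the order from fastest to slowest is: C > A > B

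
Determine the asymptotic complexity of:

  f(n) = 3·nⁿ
O(nⁿ)

The dominant term in 3·nⁿ is 3·nⁿ, which is Θ(nⁿ).
Constants are absorbed, so the tightest bound is O(nⁿ).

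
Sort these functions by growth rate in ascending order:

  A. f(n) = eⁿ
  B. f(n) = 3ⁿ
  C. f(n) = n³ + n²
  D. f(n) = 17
D < C < A < B

Comparing growth rates:
D = 17 is O(1)
C = n³ + n² is O(n³)
A = eⁿ is O(eⁿ)
B = 3ⁿ is O(3ⁿ)

Therefore, the order from slowest to fastest is: D < C < A < B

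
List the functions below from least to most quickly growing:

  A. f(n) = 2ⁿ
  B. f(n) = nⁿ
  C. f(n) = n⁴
C < A < B

Comparing growth rates:
C = n⁴ is O(n⁴)
A = 2ⁿ is O(2ⁿ)
B = nⁿ is O(nⁿ)

Therefore, the order from slowest to fastest is: C < A < B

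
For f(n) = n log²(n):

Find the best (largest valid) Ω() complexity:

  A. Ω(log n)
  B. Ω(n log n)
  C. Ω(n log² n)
C

f(n) = n log²(n) is Ω(n log² n).
All listed options are valid Big-Ω bounds (lower bounds),
but Ω(n log² n) is the tightest (largest valid bound).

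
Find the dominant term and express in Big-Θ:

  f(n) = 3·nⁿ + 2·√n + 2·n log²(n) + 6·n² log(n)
Θ(nⁿ)

Order the terms by growth rate: 2·√n ≺ 2·n log²(n) ≺ 6·n² log(n) ≺ 3·nⁿ.
The fastest-growing term 3·nⁿ dominates as n → ∞; dropping its constant factor gives Θ(nⁿ).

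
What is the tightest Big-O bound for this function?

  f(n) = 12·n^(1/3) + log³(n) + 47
O(n^(1/3))

The dominant term in 12·n^(1/3) + log³(n) + 47 is 12·n^(1/3), which is Θ(n^(1/3)).
Lower-order terms (log³(n), 47) are asymptotically negligible.
Constants are absorbed, so the tightest bound is O(n^(1/3)).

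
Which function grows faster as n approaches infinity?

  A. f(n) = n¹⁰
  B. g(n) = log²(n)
A

f(n) = n¹⁰ is O(n¹⁰), while g(n) = log²(n) is O(log² n).
Since O(n¹⁰) grows faster than O(log² n), f(n) dominates.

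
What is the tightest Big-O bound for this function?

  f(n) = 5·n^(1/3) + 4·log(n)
O(n^(1/3))

The dominant term in 5·n^(1/3) + 4·log(n) is 5·n^(1/3), which is Θ(n^(1/3)).
Lower-order terms (4·log(n)) are asymptotically negligible.
Constants are absorbed, so the tightest bound is O(n^(1/3)).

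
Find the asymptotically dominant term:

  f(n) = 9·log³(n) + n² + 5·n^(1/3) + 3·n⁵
3·n⁵

Looking at each term:
  - 9·log³(n) is O(log³ n)
  - n² is O(n²)
  - 5·n^(1/3) is O(n^(1/3))
  - 3·n⁵ is O(n⁵)

The term 3·n⁵ (O(n⁵)) grows fastest and dominates all others.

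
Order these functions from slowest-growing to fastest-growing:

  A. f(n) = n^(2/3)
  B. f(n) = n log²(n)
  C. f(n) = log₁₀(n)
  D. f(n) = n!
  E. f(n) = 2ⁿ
C < A < B < E < D

Comparing growth rates:
C = log₁₀(n) is O(log n)
A = n^(2/3) is O(n^(2/3))
B = n log²(n) is O(n log² n)
E = 2ⁿ is O(2ⁿ)
D = n! is O(n!)

Therefore, the order from slowest to fastest is: C < A < B < E < D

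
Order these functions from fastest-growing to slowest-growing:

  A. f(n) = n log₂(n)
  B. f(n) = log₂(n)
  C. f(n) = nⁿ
C > A > B

Comparing growth rates:
C = nⁿ is O(nⁿ)
A = n log₂(n) is O(n log n)
B = log₂(n) is O(log n)

Therefore, the order from fastest to slowest is: C > A > B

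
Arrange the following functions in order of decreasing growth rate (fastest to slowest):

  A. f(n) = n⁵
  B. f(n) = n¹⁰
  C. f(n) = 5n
B > A > C

Comparing growth rates:
B = n¹⁰ is O(n¹⁰)
A = n⁵ is O(n⁵)
C = 5n is O(n)

Therefore, the order from fastest to slowest is: B > A > C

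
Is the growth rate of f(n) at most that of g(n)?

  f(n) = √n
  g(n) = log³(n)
False

f(n) = √n is O(√n), and g(n) = log³(n) is O(log³ n).
Since O(√n) grows faster than O(log³ n), f(n) = O(g(n)) is false.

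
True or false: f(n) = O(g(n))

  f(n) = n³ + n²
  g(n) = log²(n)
False

f(n) = n³ + n² is O(n³), and g(n) = log²(n) is O(log² n).
Since O(n³) grows faster than O(log² n), f(n) = O(g(n)) is false.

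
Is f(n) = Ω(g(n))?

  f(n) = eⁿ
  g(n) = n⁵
True

f(n) = eⁿ is O(eⁿ), and g(n) = n⁵ is O(n⁵).
Since O(eⁿ) grows at least as fast as O(n⁵), f(n) = Ω(g(n)) is true.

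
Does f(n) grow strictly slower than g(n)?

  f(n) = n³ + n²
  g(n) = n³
False

f(n) = n³ + n² is O(n³), and g(n) = n³ is O(n³).
Since they have the same growth rate, f(n) = o(g(n)) is false.
(f = o(g) requires f to grow strictly slower, not equal.)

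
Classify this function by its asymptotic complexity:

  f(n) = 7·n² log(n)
O(n² log n)

The dominant term in 7·n² log(n) is 7·n² log(n), which is Θ(n² log n).
Constants are absorbed, so the tightest bound is O(n² log n).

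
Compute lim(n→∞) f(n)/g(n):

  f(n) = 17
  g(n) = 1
17

Since 17 and 1 have the same growth rate (O(1)),
the ratio converges to a constant: 17.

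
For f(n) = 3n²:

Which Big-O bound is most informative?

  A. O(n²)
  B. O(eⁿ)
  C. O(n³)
A

f(n) = 3n² is O(n²).
All listed options are valid Big-O bounds (upper bounds),
but O(n²) is the tightest (smallest valid bound).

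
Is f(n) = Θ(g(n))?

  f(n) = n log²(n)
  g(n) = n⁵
False

f(n) = n log²(n) is O(n log² n), and g(n) = n⁵ is O(n⁵).
Since they have different growth rates, f(n) = Θ(g(n)) is false.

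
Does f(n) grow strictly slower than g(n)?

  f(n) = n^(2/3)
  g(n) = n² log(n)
True

f(n) = n^(2/3) is O(n^(2/3)), and g(n) = n² log(n) is O(n² log n).
Since O(n^(2/3)) grows strictly slower than O(n² log n), f(n) = o(g(n)) is true.
This means lim(n→∞) f(n)/g(n) = 0.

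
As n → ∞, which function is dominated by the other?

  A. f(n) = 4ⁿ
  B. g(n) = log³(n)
B

f(n) = 4ⁿ is O(4ⁿ), while g(n) = log³(n) is O(log³ n).
Since O(log³ n) grows slower than O(4ⁿ), g(n) is dominated.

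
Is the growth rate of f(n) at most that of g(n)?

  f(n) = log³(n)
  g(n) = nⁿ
True

f(n) = log³(n) is O(log³ n), and g(n) = nⁿ is O(nⁿ).
Since O(log³ n) ⊆ O(nⁿ) (f grows no faster than g), f(n) = O(g(n)) is true.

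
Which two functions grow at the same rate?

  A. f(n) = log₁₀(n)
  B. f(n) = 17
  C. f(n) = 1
B and C

Examining each function:
  A. log₁₀(n) is O(log n)
  B. 17 is O(1)
  C. 1 is O(1)

Functions B and C both have the same complexity class.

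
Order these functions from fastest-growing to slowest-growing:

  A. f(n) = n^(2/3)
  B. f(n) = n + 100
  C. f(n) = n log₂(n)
C > B > A

Comparing growth rates:
C = n log₂(n) is O(n log n)
B = n + 100 is O(n)
A = n^(2/3) is O(n^(2/3))

Therefore, the order from fastest to slowest is: C > B > A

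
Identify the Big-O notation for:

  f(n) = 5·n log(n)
O(n log n)

The dominant term in 5·n log(n) is 5·n log(n), which is Θ(n log n).
Constants are absorbed, so the tightest bound is O(n log n).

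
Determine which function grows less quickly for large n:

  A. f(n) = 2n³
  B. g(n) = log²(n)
B

f(n) = 2n³ is O(n³), while g(n) = log²(n) is O(log² n).
Since O(log² n) grows slower than O(n³), g(n) is dominated.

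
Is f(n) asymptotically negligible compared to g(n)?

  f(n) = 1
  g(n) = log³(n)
True

f(n) = 1 is O(1), and g(n) = log³(n) is O(log³ n).
Since O(1) grows strictly slower than O(log³ n), f(n) = o(g(n)) is true.
This means lim(n→∞) f(n)/g(n) = 0.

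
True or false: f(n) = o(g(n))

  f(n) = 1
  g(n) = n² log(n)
True

f(n) = 1 is O(1), and g(n) = n² log(n) is O(n² log n).
Since O(1) grows strictly slower than O(n² log n), f(n) = o(g(n)) is true.
This means lim(n→∞) f(n)/g(n) = 0.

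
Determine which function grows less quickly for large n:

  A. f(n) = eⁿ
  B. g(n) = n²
B

f(n) = eⁿ is O(eⁿ), while g(n) = n² is O(n²).
Since O(n²) grows slower than O(eⁿ), g(n) is dominated.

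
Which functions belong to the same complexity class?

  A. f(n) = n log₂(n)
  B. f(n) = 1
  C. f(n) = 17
B and C

Examining each function:
  A. n log₂(n) is O(n log n)
  B. 1 is O(1)
  C. 17 is O(1)

Functions B and C both have the same complexity class.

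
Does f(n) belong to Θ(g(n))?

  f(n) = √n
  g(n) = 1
False

f(n) = √n is O(√n), and g(n) = 1 is O(1).
Since they have different growth rates, f(n) = Θ(g(n)) is false.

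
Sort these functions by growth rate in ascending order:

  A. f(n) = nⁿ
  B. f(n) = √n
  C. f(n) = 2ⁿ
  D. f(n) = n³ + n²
B < D < C < A

Comparing growth rates:
B = √n is O(√n)
D = n³ + n² is O(n³)
C = 2ⁿ is O(2ⁿ)
A = nⁿ is O(nⁿ)

Therefore, the order from slowest to fastest is: B < D < C < A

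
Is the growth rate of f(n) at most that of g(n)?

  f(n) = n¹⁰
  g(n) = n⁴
False

f(n) = n¹⁰ is O(n¹⁰), and g(n) = n⁴ is O(n⁴).
Since O(n¹⁰) grows faster than O(n⁴), f(n) = O(g(n)) is false.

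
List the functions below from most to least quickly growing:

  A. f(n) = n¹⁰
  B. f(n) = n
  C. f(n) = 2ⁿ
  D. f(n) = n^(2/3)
C > A > B > D

Comparing growth rates:
C = 2ⁿ is O(2ⁿ)
A = n¹⁰ is O(n¹⁰)
B = n is O(n)
D = n^(2/3) is O(n^(2/3))

Therefore, the order from fastest to slowest is: C > A > B > D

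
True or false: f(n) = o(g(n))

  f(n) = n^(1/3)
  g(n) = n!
True

f(n) = n^(1/3) is O(n^(1/3)), and g(n) = n! is O(n!).
Since O(n^(1/3)) grows strictly slower than O(n!), f(n) = o(g(n)) is true.
This means lim(n→∞) f(n)/g(n) = 0.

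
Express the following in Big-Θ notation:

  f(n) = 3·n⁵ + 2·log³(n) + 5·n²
Θ(n⁵)

Order the terms by growth rate: 2·log³(n) ≺ 5·n² ≺ 3·n⁵.
The fastest-growing term 3·n⁵ dominates as n → ∞; dropping its constant factor gives Θ(n⁵).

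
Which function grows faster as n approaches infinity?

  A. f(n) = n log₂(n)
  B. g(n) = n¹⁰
B

f(n) = n log₂(n) is O(n log n), while g(n) = n¹⁰ is O(n¹⁰).
Since O(n¹⁰) grows faster than O(n log n), g(n) dominates.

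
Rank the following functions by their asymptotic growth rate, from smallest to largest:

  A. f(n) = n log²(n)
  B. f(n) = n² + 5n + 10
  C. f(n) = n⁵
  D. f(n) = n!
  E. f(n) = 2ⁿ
A < B < C < E < D

Comparing growth rates:
A = n log²(n) is O(n log² n)
B = n² + 5n + 10 is O(n²)
C = n⁵ is O(n⁵)
E = 2ⁿ is O(2ⁿ)
D = n! is O(n!)

Therefore, the order from slowest to fastest is: A < B < C < E < D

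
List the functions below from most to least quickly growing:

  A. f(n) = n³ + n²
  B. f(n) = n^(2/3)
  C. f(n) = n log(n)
A > C > B

Comparing growth rates:
A = n³ + n² is O(n³)
C = n log(n) is O(n log n)
B = n^(2/3) is O(n^(2/3))

Therefore, the order from fastest to slowest is: A > C > B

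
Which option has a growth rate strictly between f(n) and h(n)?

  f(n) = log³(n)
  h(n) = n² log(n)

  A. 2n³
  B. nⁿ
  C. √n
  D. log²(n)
C

We need g(n) with log³(n) = o(g(n)) and g(n) = o(n² log(n)), i.e. O(log³ n) ≺ g ≺ O(n² log n).
Check each option:
  A. 2n³ — O(n³) does not grow strictly slower than h(n)
  B. nⁿ — O(nⁿ) does not grow strictly slower than h(n)
  C. √n — O(√n) is strictly between O(log³ n) and O(n² log n) ✓
  D. log²(n) — O(log² n) does not grow strictly faster than f(n)

Only option C (√n) lies strictly between.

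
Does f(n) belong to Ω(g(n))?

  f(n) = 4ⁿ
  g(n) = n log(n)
True

f(n) = 4ⁿ is O(4ⁿ), and g(n) = n log(n) is O(n log n).
Since O(4ⁿ) grows at least as fast as O(n log n), f(n) = Ω(g(n)) is true.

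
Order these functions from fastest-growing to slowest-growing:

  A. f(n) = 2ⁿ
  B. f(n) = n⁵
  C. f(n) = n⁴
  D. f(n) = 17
A > B > C > D

Comparing growth rates:
A = 2ⁿ is O(2ⁿ)
B = n⁵ is O(n⁵)
C = n⁴ is O(n⁴)
D = 17 is O(1)

Therefore, the order from fastest to slowest is: A > B > C > D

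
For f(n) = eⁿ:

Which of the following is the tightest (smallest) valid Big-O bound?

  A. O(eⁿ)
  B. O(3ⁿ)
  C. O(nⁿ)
A

f(n) = eⁿ is O(eⁿ).
All listed options are valid Big-O bounds (upper bounds),
but O(eⁿ) is the tightest (smallest valid bound).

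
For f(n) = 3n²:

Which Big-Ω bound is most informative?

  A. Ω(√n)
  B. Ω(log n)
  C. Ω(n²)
C

f(n) = 3n² is Ω(n²).
All listed options are valid Big-Ω bounds (lower bounds),
but Ω(n²) is the tightest (largest valid bound).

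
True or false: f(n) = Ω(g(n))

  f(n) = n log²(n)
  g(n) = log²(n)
True

f(n) = n log²(n) is O(n log² n), and g(n) = log²(n) is O(log² n).
Since O(n log² n) grows at least as fast as O(log² n), f(n) = Ω(g(n)) is true.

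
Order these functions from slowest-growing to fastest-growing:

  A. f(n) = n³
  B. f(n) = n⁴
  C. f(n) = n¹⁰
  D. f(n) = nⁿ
A < B < C < D

Comparing growth rates:
A = n³ is O(n³)
B = n⁴ is O(n⁴)
C = n¹⁰ is O(n¹⁰)
D = nⁿ is O(nⁿ)

Therefore, the order from slowest to fastest is: A < B < C < D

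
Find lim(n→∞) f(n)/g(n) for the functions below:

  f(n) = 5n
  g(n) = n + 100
5

Since 5n and n + 100 have the same growth rate (O(n)),
the ratio converges to a constant: 5.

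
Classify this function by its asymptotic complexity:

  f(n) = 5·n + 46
O(n)

The dominant term in 5·n + 46 is 5·n, which is Θ(n).
Lower-order terms (46) are asymptotically negligible.
Constants are absorbed, so the tightest bound is O(n).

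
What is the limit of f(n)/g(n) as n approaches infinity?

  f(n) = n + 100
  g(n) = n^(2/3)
∞

Since n + 100 (O(n)) grows faster than n^(2/3) (O(n^(2/3))),
the ratio f(n)/g(n) → ∞ as n → ∞.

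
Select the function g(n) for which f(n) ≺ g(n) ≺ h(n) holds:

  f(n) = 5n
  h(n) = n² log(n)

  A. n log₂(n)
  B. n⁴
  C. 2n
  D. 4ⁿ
A

We need g(n) with 5n = o(g(n)) and g(n) = o(n² log(n)), i.e. O(n) ≺ g ≺ O(n² log n).
Check each option:
  A. n log₂(n) — O(n log n) is strictly between O(n) and O(n² log n) ✓
  B. n⁴ — O(n⁴) does not grow strictly slower than h(n)
  C. 2n — O(n) does not grow strictly faster than f(n)
  D. 4ⁿ — O(4ⁿ) does not grow strictly slower than h(n)

Only option A (n log₂(n)) lies strictly between.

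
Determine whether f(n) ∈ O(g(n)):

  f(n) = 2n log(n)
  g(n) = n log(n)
True

f(n) = 2n log(n) and g(n) = n log(n) are both O(n log n).
Big-O permits equal growth rates (f ≤ c·g for some c), so f(n) = O(g(n)) is true.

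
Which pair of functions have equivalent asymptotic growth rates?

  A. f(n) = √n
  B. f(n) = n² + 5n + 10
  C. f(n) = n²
B and C

Examining each function:
  A. √n is O(√n)
  B. n² + 5n + 10 is O(n²)
  C. n² is O(n²)

Functions B and C both have the same complexity class.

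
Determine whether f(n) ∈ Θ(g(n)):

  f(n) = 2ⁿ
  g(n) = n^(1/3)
False

f(n) = 2ⁿ is O(2ⁿ), and g(n) = n^(1/3) is O(n^(1/3)).
Since they have different growth rates, f(n) = Θ(g(n)) is false.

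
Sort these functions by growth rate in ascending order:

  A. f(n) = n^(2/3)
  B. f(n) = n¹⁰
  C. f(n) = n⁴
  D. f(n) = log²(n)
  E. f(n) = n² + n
D < A < E < C < B

Comparing growth rates:
D = log²(n) is O(log² n)
A = n^(2/3) is O(n^(2/3))
E = n² + n is O(n²)
C = n⁴ is O(n⁴)
B = n¹⁰ is O(n¹⁰)

Therefore, the order from slowest to fastest is: D < A < E < C < B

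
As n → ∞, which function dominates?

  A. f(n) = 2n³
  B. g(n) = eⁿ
B

f(n) = 2n³ is O(n³), while g(n) = eⁿ is O(eⁿ).
Since O(eⁿ) grows faster than O(n³), g(n) dominates.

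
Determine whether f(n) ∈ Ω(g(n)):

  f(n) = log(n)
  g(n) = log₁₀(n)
True

f(n) = log(n) and g(n) = log₁₀(n) are both O(log n).
Big-Ω permits equal growth rates (f ≥ c·g for some c > 0), so f(n) = Ω(g(n)) is true.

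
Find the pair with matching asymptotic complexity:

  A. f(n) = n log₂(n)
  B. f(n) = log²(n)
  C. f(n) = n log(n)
A and C

Examining each function:
  A. n log₂(n) is O(n log n)
  B. log²(n) is O(log² n)
  C. n log(n) is O(n log n)

Functions A and C both have the same complexity class.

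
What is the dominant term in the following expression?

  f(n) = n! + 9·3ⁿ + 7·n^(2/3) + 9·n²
n!

Looking at each term:
  - n! is O(n!)
  - 9·3ⁿ is O(3ⁿ)
  - 7·n^(2/3) is O(n^(2/3))
  - 9·n² is O(n²)

The term n! (O(n!)) grows fastest and dominates all others.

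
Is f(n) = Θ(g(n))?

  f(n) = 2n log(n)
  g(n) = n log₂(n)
True

f(n) = 2n log(n) and g(n) = n log₂(n) are both O(n log n).
Since they have the same asymptotic growth rate, f(n) = Θ(g(n)) is true.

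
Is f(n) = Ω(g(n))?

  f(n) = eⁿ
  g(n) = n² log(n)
True

f(n) = eⁿ is O(eⁿ), and g(n) = n² log(n) is O(n² log n).
Since O(eⁿ) grows at least as fast as O(n² log n), f(n) = Ω(g(n)) is true.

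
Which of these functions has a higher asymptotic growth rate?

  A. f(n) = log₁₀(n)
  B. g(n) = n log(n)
B

f(n) = log₁₀(n) is O(log n), while g(n) = n log(n) is O(n log n).
Since O(n log n) grows faster than O(log n), g(n) dominates.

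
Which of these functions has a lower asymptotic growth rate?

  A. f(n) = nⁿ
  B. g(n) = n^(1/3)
B

f(n) = nⁿ is O(nⁿ), while g(n) = n^(1/3) is O(n^(1/3)).
Since O(n^(1/3)) grows slower than O(nⁿ), g(n) is dominated.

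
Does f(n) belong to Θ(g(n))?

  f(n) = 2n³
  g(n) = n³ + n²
True

f(n) = 2n³ and g(n) = n³ + n² are both O(n³).
Since they have the same asymptotic growth rate, f(n) = Θ(g(n)) is true.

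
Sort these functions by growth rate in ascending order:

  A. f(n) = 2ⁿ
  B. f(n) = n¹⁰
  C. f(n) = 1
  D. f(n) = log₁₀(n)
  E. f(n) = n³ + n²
C < D < E < B < A

Comparing growth rates:
C = 1 is O(1)
D = log₁₀(n) is O(log n)
E = n³ + n² is O(n³)
B = n¹⁰ is O(n¹⁰)
A = 2ⁿ is O(2ⁿ)

Therefore, the order from slowest to fastest is: C < D < E < B < A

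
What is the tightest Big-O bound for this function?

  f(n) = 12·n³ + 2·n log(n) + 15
O(n³)

The dominant term in 12·n³ + 2·n log(n) + 15 is 12·n³, which is Θ(n³).
Lower-order terms (2·n log(n), 15) are asymptotically negligible.
Constants are absorbed, so the tightest bound is O(n³).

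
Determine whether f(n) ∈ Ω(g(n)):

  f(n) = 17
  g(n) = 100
True

f(n) = 17 and g(n) = 100 are both O(1).
Big-Ω permits equal growth rates (f ≥ c·g for some c > 0), so f(n) = Ω(g(n)) is true.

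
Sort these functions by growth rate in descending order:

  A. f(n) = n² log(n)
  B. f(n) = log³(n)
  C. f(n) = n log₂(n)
A > C > B

Comparing growth rates:
A = n² log(n) is O(n² log n)
C = n log₂(n) is O(n log n)
B = log³(n) is O(log³ n)

Therefore, the order from fastest to slowest is: A > C > B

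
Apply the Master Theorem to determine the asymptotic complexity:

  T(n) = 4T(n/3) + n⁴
Θ(n⁴)

Master Theorem: a = 4, b = 3, f(n) = n⁴.
Compute the critical exponent d = log₃(4) = 1.262.
Compare f(n) = Θ(n⁴) against n^d:
  k = 4 > d = 1.262, so f(n) = Ω(n^(d+ε)) — Case 3.
  Regularity: a·(n/b)^4/n^4 = a/b^4 = 4/81 < 1 ✓.
  The top-level work dominates: T(n) = Θ(f(n)) = Θ(n⁴).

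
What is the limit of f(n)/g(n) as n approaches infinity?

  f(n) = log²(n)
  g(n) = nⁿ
0

Since log²(n) (O(log² n)) grows slower than nⁿ (O(nⁿ)),
the ratio f(n)/g(n) → 0 as n → ∞.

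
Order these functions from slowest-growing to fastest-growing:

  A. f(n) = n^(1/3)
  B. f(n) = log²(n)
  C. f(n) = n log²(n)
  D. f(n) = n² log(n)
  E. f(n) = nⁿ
B < A < C < D < E

Comparing growth rates:
B = log²(n) is O(log² n)
A = n^(1/3) is O(n^(1/3))
C = n log²(n) is O(n log² n)
D = n² log(n) is O(n² log n)
E = nⁿ is O(nⁿ)

Therefore, the order from slowest to fastest is: B < A < C < D < E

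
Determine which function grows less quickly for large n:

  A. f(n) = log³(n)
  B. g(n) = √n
A

f(n) = log³(n) is O(log³ n), while g(n) = √n is O(√n).
Since O(log³ n) grows slower than O(√n), f(n) is dominated.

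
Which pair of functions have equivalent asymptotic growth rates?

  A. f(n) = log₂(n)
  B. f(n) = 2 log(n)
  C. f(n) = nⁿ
A and B

Examining each function:
  A. log₂(n) is O(log n)
  B. 2 log(n) is O(log n)
  C. nⁿ is O(nⁿ)

Functions A and B both have the same complexity class.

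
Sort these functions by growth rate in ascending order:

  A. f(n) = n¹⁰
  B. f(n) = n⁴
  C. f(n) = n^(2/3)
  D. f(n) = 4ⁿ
C < B < A < D

Comparing growth rates:
C = n^(2/3) is O(n^(2/3))
B = n⁴ is O(n⁴)
A = n¹⁰ is O(n¹⁰)
D = 4ⁿ is O(4ⁿ)

Therefore, the order from slowest to fastest is: C < B < A < D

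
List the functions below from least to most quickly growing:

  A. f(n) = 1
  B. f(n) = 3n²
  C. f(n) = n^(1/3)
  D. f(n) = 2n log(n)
A < C < D < B

Comparing growth rates:
A = 1 is O(1)
C = n^(1/3) is O(n^(1/3))
D = 2n log(n) is O(n log n)
B = 3n² is O(n²)

Therefore, the order from slowest to fastest is: A < C < D < B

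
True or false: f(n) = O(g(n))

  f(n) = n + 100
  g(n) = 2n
True

f(n) = n + 100 and g(n) = 2n are both O(n).
Big-O permits equal growth rates (f ≤ c·g for some c), so f(n) = O(g(n)) is true.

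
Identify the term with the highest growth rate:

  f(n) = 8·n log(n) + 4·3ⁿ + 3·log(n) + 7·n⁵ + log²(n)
4·3ⁿ

Looking at each term:
  - 8·n log(n) is O(n log n)
  - 4·3ⁿ is O(3ⁿ)
  - 3·log(n) is O(log n)
  - 7·n⁵ is O(n⁵)
  - log²(n) is O(log² n)

The term 4·3ⁿ (O(3ⁿ)) grows fastest and dominates all others.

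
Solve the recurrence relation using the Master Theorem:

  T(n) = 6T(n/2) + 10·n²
Θ(n^log₂(6))

Master Theorem: a = 6, b = 2, f(n) = 10·n².
Compute the critical exponent d = log₂(6) = 2.585.
Compare f(n) = Θ(n²) against n^d:
  k = 2 < d = 2.585, so f(n) = O(n^(d-ε)) — Case 1.
  The recursion cost dominates: T(n) = Θ(n^d) = Θ(n^log₂(6)).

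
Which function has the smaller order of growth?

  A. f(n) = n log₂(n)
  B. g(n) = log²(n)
B

f(n) = n log₂(n) is O(n log n), while g(n) = log²(n) is O(log² n).
Since O(log² n) grows slower than O(n log n), g(n) is dominated.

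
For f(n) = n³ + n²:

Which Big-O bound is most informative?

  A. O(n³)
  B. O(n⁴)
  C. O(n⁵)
A

f(n) = n³ + n² is O(n³).
All listed options are valid Big-O bounds (upper bounds),
but O(n³) is the tightest (smallest valid bound).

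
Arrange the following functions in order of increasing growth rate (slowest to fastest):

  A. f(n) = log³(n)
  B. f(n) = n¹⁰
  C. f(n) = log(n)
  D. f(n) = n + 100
C < A < D < B

Comparing growth rates:
C = log(n) is O(log n)
A = log³(n) is O(log³ n)
D = n + 100 is O(n)
B = n¹⁰ is O(n¹⁰)

Therefore, the order from slowest to fastest is: C < A < D < B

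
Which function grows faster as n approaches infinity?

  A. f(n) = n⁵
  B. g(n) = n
A

f(n) = n⁵ is O(n⁵), while g(n) = n is O(n).
Since O(n⁵) grows faster than O(n), f(n) dominates.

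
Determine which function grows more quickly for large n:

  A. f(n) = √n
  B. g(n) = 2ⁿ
B

f(n) = √n is O(√n), while g(n) = 2ⁿ is O(2ⁿ).
Since O(2ⁿ) grows faster than O(√n), g(n) dominates.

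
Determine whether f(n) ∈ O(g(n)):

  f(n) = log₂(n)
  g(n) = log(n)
True

f(n) = log₂(n) and g(n) = log(n) are both O(log n).
Big-O permits equal growth rates (f ≤ c·g for some c), so f(n) = O(g(n)) is true.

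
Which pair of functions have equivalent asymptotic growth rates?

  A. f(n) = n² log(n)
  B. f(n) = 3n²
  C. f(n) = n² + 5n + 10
B and C

Examining each function:
  A. n² log(n) is O(n² log n)
  B. 3n² is O(n²)
  C. n² + 5n + 10 is O(n²)

Functions B and C both have the same complexity class.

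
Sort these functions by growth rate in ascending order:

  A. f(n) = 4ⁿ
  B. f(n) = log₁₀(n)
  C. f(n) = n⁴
B < C < A

Comparing growth rates:
B = log₁₀(n) is O(log n)
C = n⁴ is O(n⁴)
A = 4ⁿ is O(4ⁿ)

Therefore, the order from slowest to fastest is: B < C < A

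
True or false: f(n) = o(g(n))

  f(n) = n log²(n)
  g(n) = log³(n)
False

f(n) = n log²(n) is O(n log² n), and g(n) = log³(n) is O(log³ n).
Since O(n log² n) grows faster than or equal to O(log³ n), f(n) = o(g(n)) is false.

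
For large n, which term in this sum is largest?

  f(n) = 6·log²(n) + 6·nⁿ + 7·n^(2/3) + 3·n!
6·nⁿ

Looking at each term:
  - 6·log²(n) is O(log² n)
  - 6·nⁿ is O(nⁿ)
  - 7·n^(2/3) is O(n^(2/3))
  - 3·n! is O(n!)

The term 6·nⁿ (O(nⁿ)) grows fastest and dominates all others.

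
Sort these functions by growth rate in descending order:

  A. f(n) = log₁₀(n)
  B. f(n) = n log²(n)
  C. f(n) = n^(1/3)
B > C > A

Comparing growth rates:
B = n log²(n) is O(n log² n)
C = n^(1/3) is O(n^(1/3))
A = log₁₀(n) is O(log n)

Therefore, the order from fastest to slowest is: B > C > A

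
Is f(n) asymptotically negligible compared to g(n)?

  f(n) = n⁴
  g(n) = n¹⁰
True

f(n) = n⁴ is O(n⁴), and g(n) = n¹⁰ is O(n¹⁰).
Since O(n⁴) grows strictly slower than O(n¹⁰), f(n) = o(g(n)) is true.
This means lim(n→∞) f(n)/g(n) = 0.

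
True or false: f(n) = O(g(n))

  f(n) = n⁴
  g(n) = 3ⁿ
True

f(n) = n⁴ is O(n⁴), and g(n) = 3ⁿ is O(3ⁿ).
Since O(n⁴) ⊆ O(3ⁿ) (f grows no faster than g), f(n) = O(g(n)) is true.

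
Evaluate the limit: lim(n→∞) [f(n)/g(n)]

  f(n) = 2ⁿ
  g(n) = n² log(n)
∞

Since 2ⁿ (O(2ⁿ)) grows faster than n² log(n) (O(n² log n)),
the ratio f(n)/g(n) → ∞ as n → ∞.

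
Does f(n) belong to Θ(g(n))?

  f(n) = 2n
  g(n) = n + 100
True

f(n) = 2n and g(n) = n + 100 are both O(n).
Since they have the same asymptotic growth rate, f(n) = Θ(g(n)) is true.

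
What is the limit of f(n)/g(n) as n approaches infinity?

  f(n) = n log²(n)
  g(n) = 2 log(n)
∞

Since n log²(n) (O(n log² n)) grows faster than 2 log(n) (O(log n)),
the ratio f(n)/g(n) → ∞ as n → ∞.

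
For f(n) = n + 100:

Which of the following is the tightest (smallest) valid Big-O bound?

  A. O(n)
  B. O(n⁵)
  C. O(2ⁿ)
A

f(n) = n + 100 is O(n).
All listed options are valid Big-O bounds (upper bounds),
but O(n) is the tightest (smallest valid bound).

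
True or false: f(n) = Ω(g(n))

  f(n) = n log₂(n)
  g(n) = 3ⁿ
False

f(n) = n log₂(n) is O(n log n), and g(n) = 3ⁿ is O(3ⁿ).
Since O(n log n) grows slower than O(3ⁿ), f(n) = Ω(g(n)) is false.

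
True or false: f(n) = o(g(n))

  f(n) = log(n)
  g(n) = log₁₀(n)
False

f(n) = log(n) is O(log n), and g(n) = log₁₀(n) is O(log n).
Since they have the same growth rate, f(n) = o(g(n)) is false.
(f = o(g) requires f to grow strictly slower, not equal.)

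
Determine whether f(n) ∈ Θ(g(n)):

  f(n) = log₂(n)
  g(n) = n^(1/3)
False

f(n) = log₂(n) is O(log n), and g(n) = n^(1/3) is O(n^(1/3)).
Since they have different growth rates, f(n) = Θ(g(n)) is false.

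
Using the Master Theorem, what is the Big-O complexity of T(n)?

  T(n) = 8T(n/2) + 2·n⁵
Θ(n⁵)

Master Theorem: a = 8, b = 2, f(n) = 2·n⁵.
Compute the critical exponent d = log₂(8) = 3.
Compare f(n) = Θ(n⁵) against n^d:
  k = 5 > d = 3, so f(n) = Ω(n^(d+ε)) — Case 3.
  Regularity: a·(n/b)^5/n^5 = a/b^5 = 8/32 < 1 ✓.
  The top-level work dominates: T(n) = Θ(f(n)) = Θ(n⁵).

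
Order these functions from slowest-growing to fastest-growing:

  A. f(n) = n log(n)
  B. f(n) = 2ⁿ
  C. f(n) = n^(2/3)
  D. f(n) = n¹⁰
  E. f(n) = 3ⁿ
C < A < D < B < E

Comparing growth rates:
C = n^(2/3) is O(n^(2/3))
A = n log(n) is O(n log n)
D = n¹⁰ is O(n¹⁰)
B = 2ⁿ is O(2ⁿ)
E = 3ⁿ is O(3ⁿ)

Therefore, the order from slowest to fastest is: C < A < D < B < E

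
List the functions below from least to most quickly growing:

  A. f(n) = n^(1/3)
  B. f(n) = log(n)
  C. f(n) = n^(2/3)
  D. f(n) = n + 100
B < A < C < D

Comparing growth rates:
B = log(n) is O(log n)
A = n^(1/3) is O(n^(1/3))
C = n^(2/3) is O(n^(2/3))
D = n + 100 is O(n)

Therefore, the order from slowest to fastest is: B < A < C < D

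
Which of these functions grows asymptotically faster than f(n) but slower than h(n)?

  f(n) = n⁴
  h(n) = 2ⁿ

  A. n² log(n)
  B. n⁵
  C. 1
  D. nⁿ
B

We need g(n) with n⁴ = o(g(n)) and g(n) = o(2ⁿ), i.e. O(n⁴) ≺ g ≺ O(2ⁿ).
Check each option:
  A. n² log(n) — O(n² log n) does not grow strictly faster than f(n)
  B. n⁵ — O(n⁵) is strictly between O(n⁴) and O(2ⁿ) ✓
  C. 1 — O(1) does not grow strictly faster than f(n)
  D. nⁿ — O(nⁿ) does not grow strictly slower than h(n)

Only option B (n⁵) lies strictly between.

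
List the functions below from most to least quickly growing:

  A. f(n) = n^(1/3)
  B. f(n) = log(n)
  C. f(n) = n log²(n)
C > A > B

Comparing growth rates:
C = n log²(n) is O(n log² n)
A = n^(1/3) is O(n^(1/3))
B = log(n) is O(log n)

Therefore, the order from fastest to slowest is: C > A > B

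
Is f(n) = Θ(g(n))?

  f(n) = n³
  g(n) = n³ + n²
True

f(n) = n³ and g(n) = n³ + n² are both O(n³).
Since they have the same asymptotic growth rate, f(n) = Θ(g(n)) is true.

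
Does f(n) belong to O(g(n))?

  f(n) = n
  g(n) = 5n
True

f(n) = n and g(n) = 5n are both O(n).
Big-O permits equal growth rates (f ≤ c·g for some c), so f(n) = O(g(n)) is true.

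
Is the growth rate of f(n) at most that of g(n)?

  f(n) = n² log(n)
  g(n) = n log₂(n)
False

f(n) = n² log(n) is O(n² log n), and g(n) = n log₂(n) is O(n log n).
Since O(n² log n) grows faster than O(n log n), f(n) = O(g(n)) is false.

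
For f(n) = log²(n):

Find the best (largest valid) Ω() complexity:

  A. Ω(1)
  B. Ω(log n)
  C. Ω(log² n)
C

f(n) = log²(n) is Ω(log² n).
All listed options are valid Big-Ω bounds (lower bounds),
but Ω(log² n) is the tightest (largest valid bound).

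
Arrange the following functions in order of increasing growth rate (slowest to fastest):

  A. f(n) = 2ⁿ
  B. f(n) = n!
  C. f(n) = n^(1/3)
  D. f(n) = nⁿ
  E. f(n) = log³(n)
E < C < A < B < D

Comparing growth rates:
E = log³(n) is O(log³ n)
C = n^(1/3) is O(n^(1/3))
A = 2ⁿ is O(2ⁿ)
B = n! is O(n!)
D = nⁿ is O(nⁿ)

Therefore, the order from slowest to fastest is: E < C < A < B < D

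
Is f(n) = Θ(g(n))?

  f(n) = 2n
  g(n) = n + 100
True

f(n) = 2n and g(n) = n + 100 are both O(n).
Since they have the same asymptotic growth rate, f(n) = Θ(g(n)) is true.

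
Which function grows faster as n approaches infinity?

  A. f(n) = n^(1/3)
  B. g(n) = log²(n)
A

f(n) = n^(1/3) is O(n^(1/3)), while g(n) = log²(n) is O(log² n).
Since O(n^(1/3)) grows faster than O(log² n), f(n) dominates.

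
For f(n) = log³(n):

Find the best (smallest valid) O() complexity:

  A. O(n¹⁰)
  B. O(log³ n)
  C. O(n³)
B

f(n) = log³(n) is O(log³ n).
All listed options are valid Big-O bounds (upper bounds),
but O(log³ n) is the tightest (smallest valid bound).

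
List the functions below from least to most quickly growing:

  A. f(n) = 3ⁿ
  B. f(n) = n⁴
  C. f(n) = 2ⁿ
B < C < A

Comparing growth rates:
B = n⁴ is O(n⁴)
C = 2ⁿ is O(2ⁿ)
A = 3ⁿ is O(3ⁿ)

Therefore, the order from slowest to fastest is: B < C < A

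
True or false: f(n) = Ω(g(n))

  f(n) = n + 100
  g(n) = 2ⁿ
False

f(n) = n + 100 is O(n), and g(n) = 2ⁿ is O(2ⁿ).
Since O(n) grows slower than O(2ⁿ), f(n) = Ω(g(n)) is false.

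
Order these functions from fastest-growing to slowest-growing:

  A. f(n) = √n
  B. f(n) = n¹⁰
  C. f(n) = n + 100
B > C > A

Comparing growth rates:
B = n¹⁰ is O(n¹⁰)
C = n + 100 is O(n)
A = √n is O(√n)

Therefore, the order from fastest to slowest is: B > C > A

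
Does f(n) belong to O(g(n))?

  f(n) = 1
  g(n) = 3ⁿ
True

f(n) = 1 is O(1), and g(n) = 3ⁿ is O(3ⁿ).
Since O(1) ⊆ O(3ⁿ) (f grows no faster than g), f(n) = O(g(n)) is true.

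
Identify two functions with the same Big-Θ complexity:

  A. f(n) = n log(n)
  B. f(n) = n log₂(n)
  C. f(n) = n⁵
A and B

Examining each function:
  A. n log(n) is O(n log n)
  B. n log₂(n) is O(n log n)
  C. n⁵ is O(n⁵)

Functions A and B both have the same complexity class.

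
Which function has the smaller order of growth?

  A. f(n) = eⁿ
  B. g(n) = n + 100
B

f(n) = eⁿ is O(eⁿ), while g(n) = n + 100 is O(n).
Since O(n) grows slower than O(eⁿ), g(n) is dominated.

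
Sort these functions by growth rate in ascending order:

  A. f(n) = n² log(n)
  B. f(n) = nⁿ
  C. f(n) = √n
C < A < B

Comparing growth rates:
C = √n is O(√n)
A = n² log(n) is O(n² log n)
B = nⁿ is O(nⁿ)

Therefore, the order from slowest to fastest is: C < A < B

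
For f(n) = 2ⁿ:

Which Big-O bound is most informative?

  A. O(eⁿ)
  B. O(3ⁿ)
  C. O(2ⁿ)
C

f(n) = 2ⁿ is O(2ⁿ).
All listed options are valid Big-O bounds (upper bounds),
but O(2ⁿ) is the tightest (smallest valid bound).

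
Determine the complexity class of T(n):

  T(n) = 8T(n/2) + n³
Θ(n³ log n)

Master Theorem: a = 8, b = 2, f(n) = n³.
Compute the critical exponent d = log₂(8) = 3.
Compare f(n) = Θ(n³) against n^d:
  k = 3 = d, so f(n) = Θ(n^d) — Case 2.
  Work is balanced across levels: T(n) = Θ(n^d log n) = Θ(n³ log n).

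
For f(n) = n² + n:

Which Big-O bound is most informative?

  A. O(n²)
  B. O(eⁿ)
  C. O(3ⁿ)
A

f(n) = n² + n is O(n²).
All listed options are valid Big-O bounds (upper bounds),
but O(n²) is the tightest (smallest valid bound).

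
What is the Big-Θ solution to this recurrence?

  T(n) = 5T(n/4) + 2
Θ(n^log₄(5))

Master Theorem: a = 5, b = 4, f(n) = 2.
Compute the critical exponent d = log₄(5) = 1.161.
Compare f(n) = Θ(1) against n^d:
  k = 0 < d = 1.161, so f(n) = O(n^(d-ε)) — Case 1.
  The recursion cost dominates: T(n) = Θ(n^d) = Θ(n^log₄(5)).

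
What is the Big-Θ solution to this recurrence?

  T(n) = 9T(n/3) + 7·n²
Θ(n² log n)

Master Theorem: a = 9, b = 3, f(n) = 7·n².
Compute the critical exponent d = log₃(9) = 2.
Compare f(n) = Θ(n²) against n^d:
  k = 2 = d, so f(n) = Θ(n^d) — Case 2.
  Work is balanced across levels: T(n) = Θ(n^d log n) = Θ(n² log n).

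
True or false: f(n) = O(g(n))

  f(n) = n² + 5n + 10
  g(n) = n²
True

f(n) = n² + 5n + 10 and g(n) = n² are both O(n²).
Big-O permits equal growth rates (f ≤ c·g for some c), so f(n) = O(g(n)) is true.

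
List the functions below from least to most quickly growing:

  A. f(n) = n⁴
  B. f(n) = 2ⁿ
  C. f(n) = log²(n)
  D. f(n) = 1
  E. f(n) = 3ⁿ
D < C < A < B < E

Comparing growth rates:
D = 1 is O(1)
C = log²(n) is O(log² n)
A = n⁴ is O(n⁴)
B = 2ⁿ is O(2ⁿ)
E = 3ⁿ is O(3ⁿ)

Therefore, the order from slowest to fastest is: D < C < A < B < E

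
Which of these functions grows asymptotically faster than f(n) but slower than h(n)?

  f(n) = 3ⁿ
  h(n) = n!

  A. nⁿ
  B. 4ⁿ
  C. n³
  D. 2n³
B

We need g(n) with 3ⁿ = o(g(n)) and g(n) = o(n!), i.e. O(3ⁿ) ≺ g ≺ O(n!).
Check each option:
  A. nⁿ — O(nⁿ) does not grow strictly slower than h(n)
  B. 4ⁿ — O(4ⁿ) is strictly between O(3ⁿ) and O(n!) ✓
  C. n³ — O(n³) does not grow strictly faster than f(n)
  D. 2n³ — O(n³) does not grow strictly faster than f(n)

Only option B (4ⁿ) lies strictly between.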